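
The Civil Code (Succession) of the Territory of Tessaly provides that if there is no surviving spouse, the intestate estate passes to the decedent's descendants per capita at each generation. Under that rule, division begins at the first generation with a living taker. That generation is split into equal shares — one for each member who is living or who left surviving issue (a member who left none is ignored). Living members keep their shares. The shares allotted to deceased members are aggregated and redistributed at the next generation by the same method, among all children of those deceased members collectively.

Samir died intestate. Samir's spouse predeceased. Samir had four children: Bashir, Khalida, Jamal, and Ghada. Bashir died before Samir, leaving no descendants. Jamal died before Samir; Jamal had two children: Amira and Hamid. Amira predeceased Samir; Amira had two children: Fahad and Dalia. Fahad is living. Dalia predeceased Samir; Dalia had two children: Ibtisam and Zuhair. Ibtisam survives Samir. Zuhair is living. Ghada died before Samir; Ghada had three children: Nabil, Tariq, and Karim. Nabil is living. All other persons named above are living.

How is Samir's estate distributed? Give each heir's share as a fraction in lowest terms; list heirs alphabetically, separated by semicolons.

Fahad 1/15; Hamid 2/15; Ibtisam 1/30; Karim 2/15; Khalida 1/3; Nabil 2/15; Tariq 2/15; Zuhair 1/30

There is no surviving spouse, so the entire estate passes to Samir's descendants per capita at each generation.
At generation 1 (Khalida, Jamal, Ghada) there are 3 shares of (1)/3 = 1/3 each.
Living: Khalida — each takes 1/3.
Deceased: Jamal and Ghada. Their combined 2/3 is pooled and carried to generation 2.
At generation 2 (Amira, Hamid, Nabil, Tariq, Karim) there are 5 shares of (2/3)/5 = 2/15 each.
Living: Hamid, Nabil, Tariq, and Karim — each takes 2/15.
Deceased: Amira. That 2/15 share is carried to generation 3.
At generation 3 (Fahad, Dalia) there are 2 shares of (2/15)/2 = 1/15 each.
Living: Fahad — each takes 1/15.
Deceased: Dalia. That 1/15 share is carried to generation 4.
At generation 4 (Ibtisam, Zuhair) there are 2 shares of (1/15)/2 = 1/30 each.
Living: Ibtisam and Zuhair — each takes 1/30.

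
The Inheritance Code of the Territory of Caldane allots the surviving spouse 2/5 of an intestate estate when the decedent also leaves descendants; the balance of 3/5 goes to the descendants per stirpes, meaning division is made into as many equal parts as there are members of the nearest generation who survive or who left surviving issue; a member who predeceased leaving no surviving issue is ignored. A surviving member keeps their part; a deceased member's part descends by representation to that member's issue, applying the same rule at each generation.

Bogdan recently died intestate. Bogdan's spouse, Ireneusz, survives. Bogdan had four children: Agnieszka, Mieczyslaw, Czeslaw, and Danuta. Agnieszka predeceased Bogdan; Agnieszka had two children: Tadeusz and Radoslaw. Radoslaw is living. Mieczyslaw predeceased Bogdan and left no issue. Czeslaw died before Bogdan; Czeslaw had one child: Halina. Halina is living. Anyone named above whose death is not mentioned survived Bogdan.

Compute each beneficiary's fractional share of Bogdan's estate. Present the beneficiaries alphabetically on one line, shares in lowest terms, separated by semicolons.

Ireneusz, as surviving spouse, takes 2/5.
The remaining 3/5 passes to Bogdan's descendants per stirpes.
Mieczyslaw left no surviving issue, so that branch lapses and is disregarded.
The 3/5 is divided into 3 equal shares of 1/5 among Agnieszka, Czeslaw, Danuta.
Agnieszka predeceased; the 1/5 allotted to Agnieszka's branch passes to Agnieszka's issue by representation.
The 1/5 is divided into 2 equal shares of 1/10 among Tadeusz, Radoslaw.
Tadeusz is living and takes 1/10.
Radoslaw is living and takes 1/10.
Czeslaw predeceased; the 1/5 allotted to Czeslaw's branch passes to Czeslaw's issue by representation.
Halina is the sole taker at this level and receives the full 1/5.
Danuta is living and takes 1/5.

Danuta 1/5; Halina 1/5; Ireneusz 2/5; Radoslaw 1/10; Tadeusz 1/10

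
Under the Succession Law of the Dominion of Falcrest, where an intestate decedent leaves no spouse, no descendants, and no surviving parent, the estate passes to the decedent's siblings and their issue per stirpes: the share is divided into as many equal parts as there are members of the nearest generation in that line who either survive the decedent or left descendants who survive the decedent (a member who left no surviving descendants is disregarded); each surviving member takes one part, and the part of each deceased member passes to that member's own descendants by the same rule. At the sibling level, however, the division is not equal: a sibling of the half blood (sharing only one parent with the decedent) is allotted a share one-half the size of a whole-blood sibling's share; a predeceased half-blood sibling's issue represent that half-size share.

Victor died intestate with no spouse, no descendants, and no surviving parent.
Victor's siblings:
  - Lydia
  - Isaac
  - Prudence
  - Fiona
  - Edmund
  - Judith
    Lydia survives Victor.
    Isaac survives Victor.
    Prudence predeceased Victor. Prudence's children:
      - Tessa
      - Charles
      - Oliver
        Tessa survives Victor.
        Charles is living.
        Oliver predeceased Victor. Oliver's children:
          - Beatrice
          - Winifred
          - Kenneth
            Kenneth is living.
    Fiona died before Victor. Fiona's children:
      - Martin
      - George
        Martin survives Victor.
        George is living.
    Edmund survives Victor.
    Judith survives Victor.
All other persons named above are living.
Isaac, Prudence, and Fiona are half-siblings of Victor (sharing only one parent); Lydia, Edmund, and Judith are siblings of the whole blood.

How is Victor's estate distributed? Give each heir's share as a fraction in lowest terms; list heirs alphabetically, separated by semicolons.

No spouse, descendants, or parent survives, so the estate passes to Victor's siblings per stirpes.
Half-blood siblings count for one-half the weight of whole-blood siblings at the initial division.
Dividing 1 in proportion to weights (total weight 9/2): Lydia (weight 1) → 2/9; Isaac (weight 1/2) → 1/9; Prudence (weight 1/2) → 1/9; Fiona (weight 1/2) → 1/9; Edmund (weight 1) → 2/9; Judith (weight 1) → 2/9.
Lydia is living and takes 2/9.
Isaac is living and takes 1/9.
Prudence predeceased; the 1/9 allotted to Prudence's branch passes to Prudence's issue by representation.
The 1/9 is divided into 3 equal shares of 1/27 among Tessa, Charles, Oliver.
Tessa is living and takes 1/27.
Charles is living and takes 1/27.
Oliver predeceased; the 1/27 allotted to Oliver's branch passes to Oliver's issue by representation.
The 1/27 is divided into 3 equal shares of 1/81 among Beatrice, Winifred, Kenneth.
Beatrice is living and takes 1/81.
Winifred is living and takes 1/81.
Kenneth is living and takes 1/81.
Fiona predeceased; the 1/9 allotted to Fiona's branch passes to Fiona's issue by representation.
The 1/9 is divided into 2 equal shares of 1/18 among Martin, George.
Martin is living and takes 1/18.
George is living and takes 1/18.
Edmund is living and takes 2/9.
Judith is living and takes 2/9.

Beatrice 1/81; Charles 1/27; Edmund 2/9; George 1/18; Isaac 1/9; Judith 2/9; Kenneth 1/81; Lydia 2/9; Martin 1/18; Tessa 1/27; Winifred 1/81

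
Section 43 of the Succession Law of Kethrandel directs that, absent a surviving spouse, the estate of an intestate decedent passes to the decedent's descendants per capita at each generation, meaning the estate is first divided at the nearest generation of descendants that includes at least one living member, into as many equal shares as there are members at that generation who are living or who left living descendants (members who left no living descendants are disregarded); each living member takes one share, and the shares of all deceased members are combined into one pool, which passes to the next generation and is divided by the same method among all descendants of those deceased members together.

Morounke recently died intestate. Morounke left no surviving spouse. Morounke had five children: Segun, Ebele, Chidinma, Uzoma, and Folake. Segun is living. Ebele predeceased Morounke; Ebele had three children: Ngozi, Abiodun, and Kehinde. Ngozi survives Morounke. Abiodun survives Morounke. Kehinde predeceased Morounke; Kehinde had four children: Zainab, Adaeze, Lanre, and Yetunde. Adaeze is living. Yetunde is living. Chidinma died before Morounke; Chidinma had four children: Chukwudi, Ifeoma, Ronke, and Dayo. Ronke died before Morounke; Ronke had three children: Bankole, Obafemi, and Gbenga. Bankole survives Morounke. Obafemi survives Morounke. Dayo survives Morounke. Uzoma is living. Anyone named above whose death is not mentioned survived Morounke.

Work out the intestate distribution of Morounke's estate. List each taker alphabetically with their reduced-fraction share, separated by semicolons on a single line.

There is no surviving spouse, so the entire estate passes to Morounke's descendants per capita at each generation.
At generation 1 (Segun, Ebele, Chidinma, Uzoma, Folake) there are 5 shares of (1)/5 = 1/5 each.
Living: Segun, Uzoma, and Folake — each takes 1/5.
Deceased: Ebele and Chidinma. Their combined 2/5 is pooled and carried to generation 2.
At generation 2 (Ngozi, Abiodun, Kehinde, Chukwudi, Ifeoma, Ronke, Dayo) there are 7 shares of (2/5)/7 = 2/35 each.
Living: Ngozi, Abiodun, Chukwudi, Ifeoma, and Dayo — each takes 2/35.
Deceased: Kehinde and Ronke. Their combined 4/35 is pooled and carried to generation 3.
At generation 3 (Zainab, Adaeze, Lanre, Yetunde, Bankole, Obafemi, Gbenga) there are 7 shares of (4/35)/7 = 4/245 each.
Living: Zainab, Adaeze, Lanre, Yetunde, Bankole, Obafemi, and Gbenga — each takes 4/245.

Abiodun 2/35; Adaeze 4/245; Bankole 4/245; Chukwudi 2/35; Dayo 2/35; Folake 1/5; Gbenga 4/245; Ifeoma 2/35; Lanre 4/245; Ngozi 2/35; Obafemi 4/245; Segun 1/5; Uzoma 1/5; Yetunde 4/245; Zainab 4/245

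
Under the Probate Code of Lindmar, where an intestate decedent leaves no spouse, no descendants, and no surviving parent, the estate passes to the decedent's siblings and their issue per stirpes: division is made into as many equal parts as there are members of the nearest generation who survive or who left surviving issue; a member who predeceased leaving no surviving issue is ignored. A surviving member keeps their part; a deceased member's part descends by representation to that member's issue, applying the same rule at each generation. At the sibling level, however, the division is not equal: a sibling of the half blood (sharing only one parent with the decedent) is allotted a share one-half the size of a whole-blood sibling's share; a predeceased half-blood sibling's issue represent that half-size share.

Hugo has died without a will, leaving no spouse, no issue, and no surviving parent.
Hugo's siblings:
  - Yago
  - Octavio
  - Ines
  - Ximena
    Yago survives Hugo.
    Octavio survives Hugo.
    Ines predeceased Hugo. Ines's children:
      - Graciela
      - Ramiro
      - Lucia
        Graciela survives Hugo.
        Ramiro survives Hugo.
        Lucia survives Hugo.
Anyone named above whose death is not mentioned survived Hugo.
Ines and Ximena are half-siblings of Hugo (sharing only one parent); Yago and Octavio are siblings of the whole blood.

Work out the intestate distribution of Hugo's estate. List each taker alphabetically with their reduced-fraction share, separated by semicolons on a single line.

No spouse, descendants, or parent survives, so the estate passes to Hugo's siblings per stirpes.
Half-blood siblings count for one-half the weight of whole-blood siblings at the initial division.
Dividing 1 in proportion to weights (total weight 3): Yago (weight 1) → 1/3; Octavio (weight 1) → 1/3; Ines (weight 1/2) → 1/6; Ximena (weight 1/2) → 1/6.
Yago is living and takes 1/3.
Octavio is living and takes 1/3.
Ines predeceased; the 1/6 allotted to Ines's branch passes to Ines's issue by representation.
The 1/6 is divided into 3 equal shares of 1/18 among Graciela, Ramiro, Lucia.
Graciela is living and takes 1/18.
Ramiro is living and takes 1/18.
Lucia is living and takes 1/18.
Ximena is living and takes 1/6.

Graciela 1/18; Lucia 1/18; Octavio 1/3; Ramiro 1/18; Ximena 1/6; Yago 1/3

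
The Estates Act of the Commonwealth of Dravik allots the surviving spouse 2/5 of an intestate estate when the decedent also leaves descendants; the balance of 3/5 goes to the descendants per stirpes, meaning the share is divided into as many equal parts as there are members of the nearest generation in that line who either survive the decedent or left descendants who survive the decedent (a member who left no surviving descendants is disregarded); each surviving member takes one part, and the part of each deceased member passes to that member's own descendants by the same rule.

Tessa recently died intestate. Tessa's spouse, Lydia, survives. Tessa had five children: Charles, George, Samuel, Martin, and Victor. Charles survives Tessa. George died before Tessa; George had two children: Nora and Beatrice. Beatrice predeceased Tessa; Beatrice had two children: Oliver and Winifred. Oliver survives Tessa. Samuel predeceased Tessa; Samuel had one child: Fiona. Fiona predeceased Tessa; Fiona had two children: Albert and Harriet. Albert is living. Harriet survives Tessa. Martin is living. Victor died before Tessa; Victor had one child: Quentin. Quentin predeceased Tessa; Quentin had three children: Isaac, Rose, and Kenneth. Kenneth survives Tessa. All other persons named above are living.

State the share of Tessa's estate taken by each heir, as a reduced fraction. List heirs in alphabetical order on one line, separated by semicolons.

Albert 3/50; Charles 3/25; Harriet 3/50; Isaac 1/25; Kenneth 1/25; Lydia 2/5; Martin 3/25; Nora 3/50; Oliver 3/100; Rose 1/25; Winifred 3/100

Lydia, as surviving spouse, takes 2/5.
The remaining 3/5 passes to Tessa's descendants per stirpes.
The 3/5 is divided into 5 equal shares of 3/25 among Charles, George, Samuel, Martin, Victor.
Charles is living and takes 3/25.
George predeceased; the 3/25 allotted to George's branch passes to George's issue by representation.
The 3/25 is divided into 2 equal shares of 3/50 among Nora, Beatrice.
Nora is living and takes 3/50.
Beatrice predeceased; the 3/50 allotted to Beatrice's branch passes to Beatrice's issue by representation.
The 3/50 is divided into 2 equal shares of 3/100 among Oliver, Winifred.
Oliver is living and takes 3/100.
Winifred is living and takes 3/100.
Samuel predeceased; the 3/25 allotted to Samuel's branch passes to Samuel's issue by representation.
Fiona's line is the sole branch at this level, so the full 3/25 passes to Fiona's issue by representation.
The 3/25 is divided into 2 equal shares of 3/50 among Albert, Harriet.
Albert is living and takes 3/50.
Harriet is living and takes 3/50.
Martin is living and takes 3/25.
Victor predeceased; the 3/25 allotted to Victor's branch passes to Victor's issue by representation.
Quentin's line is the sole branch at this level, so the full 3/25 passes to Quentin's issue by representation.
The 3/25 is divided into 3 equal shares of 1/25 among Isaac, Rose, Kenneth.
Isaac is living and takes 1/25.
Rose is living and takes 1/25.
Kenneth is living and takes 1/25.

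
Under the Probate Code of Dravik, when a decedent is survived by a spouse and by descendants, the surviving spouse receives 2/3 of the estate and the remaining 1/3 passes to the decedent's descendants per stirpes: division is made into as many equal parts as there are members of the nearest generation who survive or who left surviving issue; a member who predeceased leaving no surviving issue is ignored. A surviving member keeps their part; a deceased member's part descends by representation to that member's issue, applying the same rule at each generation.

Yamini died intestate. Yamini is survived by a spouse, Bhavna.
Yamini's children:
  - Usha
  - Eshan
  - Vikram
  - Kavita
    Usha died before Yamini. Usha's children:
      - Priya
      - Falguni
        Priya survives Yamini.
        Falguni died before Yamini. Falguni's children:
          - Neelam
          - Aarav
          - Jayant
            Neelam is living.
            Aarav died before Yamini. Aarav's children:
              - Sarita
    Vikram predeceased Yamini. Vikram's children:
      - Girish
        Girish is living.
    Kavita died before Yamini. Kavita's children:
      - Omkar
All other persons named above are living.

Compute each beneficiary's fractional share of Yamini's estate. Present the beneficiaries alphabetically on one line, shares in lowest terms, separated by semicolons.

Bhavna, as surviving spouse, takes 2/3.
The remaining 1/3 passes to Yamini's descendants per stirpes.
The 1/3 is divided into 4 equal shares of 1/12 among Usha, Eshan, Vikram, Kavita.
Usha predeceased; the 1/12 allotted to Usha's branch passes to Usha's issue by representation.
The 1/12 is divided into 2 equal shares of 1/24 among Priya, Falguni.
Priya is living and takes 1/24.
Falguni predeceased; the 1/24 allotted to Falguni's branch passes to Falguni's issue by representation.
The 1/24 is divided into 3 equal shares of 1/72 among Neelam, Aarav, Jayant.
Neelam is living and takes 1/72.
Aarav predeceased; the 1/72 allotted to Aarav's branch passes to Aarav's issue by representation.
Sarita is the sole taker at this level and receives the full 1/72.
Jayant is living and takes 1/72.
Eshan is living and takes 1/12.
Vikram predeceased; the 1/12 allotted to Vikram's branch passes to Vikram's issue by representation.
Girish is the sole taker at this level and receives the full 1/12.
Kavita predeceased; the 1/12 allotted to Kavita's branch passes to Kavita's issue by representation.
Omkar is the sole taker at this level and receives the full 1/12.

Bhavna 2/3; Eshan 1/12; Girish 1/12; Jayant 1/72; Neelam 1/72; Omkar 1/12; Priya 1/24; Sarita 1/72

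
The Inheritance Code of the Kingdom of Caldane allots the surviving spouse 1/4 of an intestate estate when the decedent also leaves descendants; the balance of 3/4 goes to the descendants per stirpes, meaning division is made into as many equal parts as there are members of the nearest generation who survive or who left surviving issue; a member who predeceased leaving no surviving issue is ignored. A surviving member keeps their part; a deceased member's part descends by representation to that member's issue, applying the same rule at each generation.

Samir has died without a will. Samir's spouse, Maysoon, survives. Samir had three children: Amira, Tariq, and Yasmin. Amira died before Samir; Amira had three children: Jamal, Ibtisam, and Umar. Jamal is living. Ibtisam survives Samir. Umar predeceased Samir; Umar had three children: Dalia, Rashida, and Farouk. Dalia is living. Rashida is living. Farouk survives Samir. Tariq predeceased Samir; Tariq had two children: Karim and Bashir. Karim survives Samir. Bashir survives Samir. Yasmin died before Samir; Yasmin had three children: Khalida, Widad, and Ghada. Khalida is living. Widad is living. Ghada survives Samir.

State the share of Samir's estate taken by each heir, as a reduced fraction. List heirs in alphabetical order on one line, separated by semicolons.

Bashir 1/8; Dalia 1/36; Farouk 1/36; Ghada 1/12; Ibtisam 1/12; Jamal 1/12; Karim 1/8; Khalida 1/12; Maysoon 1/4; Rashida 1/36; Widad 1/12

Maysoon, as surviving spouse, takes 1/4.
The remaining 3/4 passes to Samir's descendants per stirpes.
The 3/4 is divided into 3 equal shares of 1/4 among Amira, Tariq, Yasmin.
Amira predeceased; the 1/4 allotted to Amira's branch passes to Amira's issue by representation.
The 1/4 is divided into 3 equal shares of 1/12 among Jamal, Ibtisam, Umar.
Jamal is living and takes 1/12.
Ibtisam is living and takes 1/12.
Umar predeceased; the 1/12 allotted to Umar's branch passes to Umar's issue by representation.
The 1/12 is divided into 3 equal shares of 1/36 among Dalia, Rashida, Farouk.
Dalia is living and takes 1/36.
Rashida is living and takes 1/36.
Farouk is living and takes 1/36.
Tariq predeceased; the 1/4 allotted to Tariq's branch passes to Tariq's issue by representation.
The 1/4 is divided into 2 equal shares of 1/8 among Karim, Bashir.
Karim is living and takes 1/8.
Bashir is living and takes 1/8.
Yasmin predeceased; the 1/4 allotted to Yasmin's branch passes to Yasmin's issue by representation.
The 1/4 is divided into 3 equal shares of 1/12 among Khalida, Widad, Ghada.
Khalida is living and takes 1/12.
Widad is living and takes 1/12.
Ghada is living and takes 1/12.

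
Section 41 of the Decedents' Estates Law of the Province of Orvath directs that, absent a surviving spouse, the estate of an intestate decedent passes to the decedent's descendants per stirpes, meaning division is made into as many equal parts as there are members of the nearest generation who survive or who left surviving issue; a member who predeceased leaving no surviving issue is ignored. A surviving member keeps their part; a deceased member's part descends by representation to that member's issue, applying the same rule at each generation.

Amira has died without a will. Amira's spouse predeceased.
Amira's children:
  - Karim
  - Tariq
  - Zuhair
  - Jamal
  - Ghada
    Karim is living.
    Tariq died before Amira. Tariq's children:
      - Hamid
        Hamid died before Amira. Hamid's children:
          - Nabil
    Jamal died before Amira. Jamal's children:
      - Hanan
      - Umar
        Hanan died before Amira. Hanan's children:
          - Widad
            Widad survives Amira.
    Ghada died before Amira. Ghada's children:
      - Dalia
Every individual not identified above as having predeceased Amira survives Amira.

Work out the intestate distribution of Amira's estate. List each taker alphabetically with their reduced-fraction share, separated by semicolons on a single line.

There is no surviving spouse, so the entire estate passes to Amira's descendants per stirpes.
The estate is divided into 5 equal shares of 1/5 among Karim, Tariq, Zuhair, Jamal, Ghada.
Karim is living and takes 1/5.
Tariq predeceased; the 1/5 allotted to Tariq's branch passes to Tariq's issue by representation.
Hamid's line is the sole branch at this level, so the full 1/5 passes to Hamid's issue by representation.
Nabil is the sole taker at this level and receives the full 1/5.
Zuhair is living and takes 1/5.
Jamal predeceased; the 1/5 allotted to Jamal's branch passes to Jamal's issue by representation.
The 1/5 is divided into 2 equal shares of 1/10 among Hanan, Umar.
Hanan predeceased; the 1/10 allotted to Hanan's branch passes to Hanan's issue by representation.
Widad is the sole taker at this level and receives the full 1/10.
Umar is living and takes 1/10.
Ghada predeceased; the 1/5 allotted to Ghada's branch passes to Ghada's issue by representation.
Dalia is the sole taker at this level and receives the full 1/5.

Dalia 1/5; Karim 1/5; Nabil 1/5; Umar 1/10; Widad 1/10; Zuhair 1/5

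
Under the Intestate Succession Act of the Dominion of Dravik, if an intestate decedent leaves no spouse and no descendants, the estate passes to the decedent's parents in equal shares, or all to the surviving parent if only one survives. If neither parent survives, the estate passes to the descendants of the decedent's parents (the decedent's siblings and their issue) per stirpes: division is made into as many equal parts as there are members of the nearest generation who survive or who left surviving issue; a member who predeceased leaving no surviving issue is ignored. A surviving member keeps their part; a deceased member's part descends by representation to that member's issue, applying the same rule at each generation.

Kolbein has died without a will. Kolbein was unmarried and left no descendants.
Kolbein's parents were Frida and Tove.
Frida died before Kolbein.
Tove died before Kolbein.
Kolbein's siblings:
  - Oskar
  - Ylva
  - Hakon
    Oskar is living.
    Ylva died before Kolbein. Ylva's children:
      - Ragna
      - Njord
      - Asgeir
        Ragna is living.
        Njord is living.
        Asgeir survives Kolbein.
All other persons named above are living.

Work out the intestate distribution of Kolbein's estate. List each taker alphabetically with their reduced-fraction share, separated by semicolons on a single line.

Asgeir 1/9; Hakon 1/3; Njord 1/9; Oskar 1/3; Ragna 1/9

Neither parent survives and there are no descendants, so the estate passes to Kolbein's siblings and their issue per stirpes.
The estate is divided into 3 equal shares of 1/3 among Oskar, Ylva, Hakon.
Oskar is living and takes 1/3.
Ylva predeceased; the 1/3 allotted to Ylva's branch passes to Ylva's issue by representation.
The 1/3 is divided into 3 equal shares of 1/9 among Ragna, Njord, Asgeir.
Ragna is living and takes 1/9.
Njord is living and takes 1/9.
Asgeir is living and takes 1/9.
Hakon is living and takes 1/3.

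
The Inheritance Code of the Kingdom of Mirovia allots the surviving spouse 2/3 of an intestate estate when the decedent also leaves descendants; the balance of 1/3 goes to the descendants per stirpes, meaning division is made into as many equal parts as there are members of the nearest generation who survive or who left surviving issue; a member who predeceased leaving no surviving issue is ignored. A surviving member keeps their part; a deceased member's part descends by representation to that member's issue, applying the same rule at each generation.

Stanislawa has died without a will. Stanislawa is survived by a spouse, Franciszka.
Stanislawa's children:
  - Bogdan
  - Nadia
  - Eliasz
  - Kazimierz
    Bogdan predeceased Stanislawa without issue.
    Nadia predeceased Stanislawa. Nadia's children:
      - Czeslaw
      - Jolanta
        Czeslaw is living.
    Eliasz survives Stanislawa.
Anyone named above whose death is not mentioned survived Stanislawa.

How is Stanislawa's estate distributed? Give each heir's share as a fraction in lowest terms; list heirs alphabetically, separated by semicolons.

Franciszka, as surviving spouse, takes 2/3.
The remaining 1/3 passes to Stanislawa's descendants per stirpes.
Bogdan left no surviving issue, so that branch lapses and is disregarded.
The 1/3 is divided into 3 equal shares of 1/9 among Nadia, Eliasz, Kazimierz.
Nadia predeceased; the 1/9 allotted to Nadia's branch passes to Nadia's issue by representation.
The 1/9 is divided into 2 equal shares of 1/18 among Czeslaw, Jolanta.
Czeslaw is living and takes 1/18.
Jolanta is living and takes 1/18.
Eliasz is living and takes 1/9.
Kazimierz is living and takes 1/9.

Czeslaw 1/18; Eliasz 1/9; Franciszka 2/3; Jolanta 1/18; Kazimierz 1/9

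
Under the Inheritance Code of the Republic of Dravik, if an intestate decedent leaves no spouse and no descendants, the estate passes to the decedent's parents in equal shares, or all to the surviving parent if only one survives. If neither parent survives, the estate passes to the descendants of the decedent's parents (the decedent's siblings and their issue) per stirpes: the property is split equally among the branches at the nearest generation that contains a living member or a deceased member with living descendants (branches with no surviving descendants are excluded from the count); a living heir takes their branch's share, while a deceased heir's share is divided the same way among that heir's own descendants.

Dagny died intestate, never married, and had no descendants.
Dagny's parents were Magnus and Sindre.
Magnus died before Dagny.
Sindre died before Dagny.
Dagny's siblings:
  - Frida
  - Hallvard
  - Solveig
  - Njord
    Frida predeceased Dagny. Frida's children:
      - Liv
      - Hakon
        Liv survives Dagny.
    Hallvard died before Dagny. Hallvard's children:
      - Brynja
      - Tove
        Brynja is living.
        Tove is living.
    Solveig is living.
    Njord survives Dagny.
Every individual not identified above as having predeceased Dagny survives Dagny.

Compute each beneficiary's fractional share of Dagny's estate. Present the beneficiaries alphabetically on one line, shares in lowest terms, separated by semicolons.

Brynja 1/8; Hakon 1/8; Liv 1/8; Njord 1/4; Solveig 1/4; Tove 1/8

Neither parent survives and there are no descendants, so the estate passes to Dagny's siblings and their issue per stirpes.
The estate is divided into 4 equal shares of 1/4 among Frida, Hallvard, Solveig, Njord.
Frida predeceased; the 1/4 allotted to Frida's branch passes to Frida's issue by representation.
The 1/4 is divided into 2 equal shares of 1/8 among Liv, Hakon.
Liv is living and takes 1/8.
Hakon is living and takes 1/8.
Hallvard predeceased; the 1/4 allotted to Hallvard's branch passes to Hallvard's issue by representation.
The 1/4 is divided into 2 equal shares of 1/8 among Brynja, Tove.
Brynja is living and takes 1/8.
Tove is living and takes 1/8.
Solveig is living and takes 1/4.
Njord is living and takes 1/4.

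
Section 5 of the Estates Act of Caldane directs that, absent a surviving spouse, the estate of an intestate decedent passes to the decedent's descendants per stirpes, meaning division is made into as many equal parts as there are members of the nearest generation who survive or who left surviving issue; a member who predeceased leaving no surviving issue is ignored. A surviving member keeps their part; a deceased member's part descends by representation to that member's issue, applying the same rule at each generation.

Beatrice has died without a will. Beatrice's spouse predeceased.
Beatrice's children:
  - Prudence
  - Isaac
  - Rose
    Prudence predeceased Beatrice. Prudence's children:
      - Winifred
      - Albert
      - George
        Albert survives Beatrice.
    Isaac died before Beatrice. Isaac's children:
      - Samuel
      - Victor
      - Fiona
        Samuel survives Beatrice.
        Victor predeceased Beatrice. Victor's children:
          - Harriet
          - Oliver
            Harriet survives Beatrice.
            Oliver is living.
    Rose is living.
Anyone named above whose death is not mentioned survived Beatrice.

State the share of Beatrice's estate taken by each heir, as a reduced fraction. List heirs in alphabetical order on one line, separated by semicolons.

Albert 1/9; Fiona 1/9; George 1/9; Harriet 1/18; Oliver 1/18; Rose 1/3; Samuel 1/9; Winifred 1/9

There is no surviving spouse, so the entire estate passes to Beatrice's descendants per stirpes.
The estate is divided into 3 equal shares of 1/3 among Prudence, Isaac, Rose.
Prudence predeceased; the 1/3 allotted to Prudence's branch passes to Prudence's issue by representation.
The 1/3 is divided into 3 equal shares of 1/9 among Winifred, Albert, George.
Winifred is living and takes 1/9.
Albert is living and takes 1/9.
George is living and takes 1/9.
Isaac predeceased; the 1/3 allotted to Isaac's branch passes to Isaac's issue by representation.
The 1/3 is divided into 3 equal shares of 1/9 among Samuel, Victor, Fiona.
Samuel is living and takes 1/9.
Victor predeceased; the 1/9 allotted to Victor's branch passes to Victor's issue by representation.
The 1/9 is divided into 2 equal shares of 1/18 among Harriet, Oliver.
Harriet is living and takes 1/18.
Oliver is living and takes 1/18.
Fiona is living and takes 1/9.
Rose is living and takes 1/3.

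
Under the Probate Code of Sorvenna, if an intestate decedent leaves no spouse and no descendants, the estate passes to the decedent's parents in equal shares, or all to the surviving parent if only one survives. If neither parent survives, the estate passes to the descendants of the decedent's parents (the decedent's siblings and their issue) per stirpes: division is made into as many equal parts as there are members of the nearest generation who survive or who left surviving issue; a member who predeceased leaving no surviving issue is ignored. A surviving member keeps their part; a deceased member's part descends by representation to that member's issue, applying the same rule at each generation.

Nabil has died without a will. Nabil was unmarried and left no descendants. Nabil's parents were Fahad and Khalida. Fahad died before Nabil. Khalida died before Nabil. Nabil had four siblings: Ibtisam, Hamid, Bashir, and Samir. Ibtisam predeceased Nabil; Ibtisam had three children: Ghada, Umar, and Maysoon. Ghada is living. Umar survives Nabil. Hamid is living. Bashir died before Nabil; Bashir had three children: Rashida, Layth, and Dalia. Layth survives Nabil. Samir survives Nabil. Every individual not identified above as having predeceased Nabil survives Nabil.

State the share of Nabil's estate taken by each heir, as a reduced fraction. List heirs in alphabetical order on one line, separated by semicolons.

Neither parent survives and there are no descendants, so the estate passes to Nabil's siblings and their issue per stirpes.
The estate is divided into 4 equal shares of 1/4 among Ibtisam, Hamid, Bashir, Samir.
Ibtisam predeceased; the 1/4 allotted to Ibtisam's branch passes to Ibtisam's issue by representation.
The 1/4 is divided into 3 equal shares of 1/12 among Ghada, Umar, Maysoon.
Ghada is living and takes 1/12.
Umar is living and takes 1/12.
Maysoon is living and takes 1/12.
Hamid is living and takes 1/4.
Bashir predeceased; the 1/4 allotted to Bashir's branch passes to Bashir's issue by representation.
The 1/4 is divided into 3 equal shares of 1/12 among Rashida, Layth, Dalia.
Rashida is living and takes 1/12.
Layth is living and takes 1/12.
Dalia is living and takes 1/12.
Samir is living and takes 1/4.

Dalia 1/12; Ghada 1/12; Hamid 1/4; Layth 1/12; Maysoon 1/12; Rashida 1/12; Samir 1/4; Umar 1/12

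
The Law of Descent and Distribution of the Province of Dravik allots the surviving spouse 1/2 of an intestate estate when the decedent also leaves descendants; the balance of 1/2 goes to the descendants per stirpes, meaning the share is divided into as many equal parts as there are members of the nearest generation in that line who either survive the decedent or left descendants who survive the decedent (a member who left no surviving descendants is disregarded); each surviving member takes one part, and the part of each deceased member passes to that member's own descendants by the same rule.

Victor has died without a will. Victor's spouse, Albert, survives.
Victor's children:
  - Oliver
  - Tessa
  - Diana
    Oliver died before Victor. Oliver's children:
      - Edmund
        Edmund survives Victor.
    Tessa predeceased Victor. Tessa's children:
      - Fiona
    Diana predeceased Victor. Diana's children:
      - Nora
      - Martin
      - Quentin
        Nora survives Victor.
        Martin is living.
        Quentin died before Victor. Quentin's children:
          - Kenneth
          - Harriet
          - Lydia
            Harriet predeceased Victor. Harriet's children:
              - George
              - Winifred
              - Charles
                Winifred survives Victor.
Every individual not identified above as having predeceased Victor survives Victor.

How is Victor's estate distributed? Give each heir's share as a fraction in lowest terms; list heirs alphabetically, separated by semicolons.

Albert, as surviving spouse, takes 1/2.
The remaining 1/2 passes to Victor's descendants per stirpes.
The 1/2 is divided into 3 equal shares of 1/6 among Oliver, Tessa, Diana.
Oliver predeceased; the 1/6 allotted to Oliver's branch passes to Oliver's issue by representation.
Edmund is the sole taker at this level and receives the full 1/6.
Tessa predeceased; the 1/6 allotted to Tessa's branch passes to Tessa's issue by representation.
Fiona is the sole taker at this level and receives the full 1/6.
Diana predeceased; the 1/6 allotted to Diana's branch passes to Diana's issue by representation.
The 1/6 is divided into 3 equal shares of 1/18 among Nora, Martin, Quentin.
Nora is living and takes 1/18.
Martin is living and takes 1/18.
Quentin predeceased; the 1/18 allotted to Quentin's branch passes to Quentin's issue by representation.
The 1/18 is divided into 3 equal shares of 1/54 among Kenneth, Harriet, Lydia.
Kenneth is living and takes 1/54.
Harriet predeceased; the 1/54 allotted to Harriet's branch passes to Harriet's issue by representation.
The 1/54 is divided into 3 equal shares of 1/162 among George, Winifred, Charles.
George is living and takes 1/162.
Winifred is living and takes 1/162.
Charles is living and takes 1/162.
Lydia is living and takes 1/54.

Albert 1/2; Charles 1/162; Edmund 1/6; Fiona 1/6; George 1/162; Kenneth 1/54; Lydia 1/54; Martin 1/18; Nora 1/18; Winifred 1/162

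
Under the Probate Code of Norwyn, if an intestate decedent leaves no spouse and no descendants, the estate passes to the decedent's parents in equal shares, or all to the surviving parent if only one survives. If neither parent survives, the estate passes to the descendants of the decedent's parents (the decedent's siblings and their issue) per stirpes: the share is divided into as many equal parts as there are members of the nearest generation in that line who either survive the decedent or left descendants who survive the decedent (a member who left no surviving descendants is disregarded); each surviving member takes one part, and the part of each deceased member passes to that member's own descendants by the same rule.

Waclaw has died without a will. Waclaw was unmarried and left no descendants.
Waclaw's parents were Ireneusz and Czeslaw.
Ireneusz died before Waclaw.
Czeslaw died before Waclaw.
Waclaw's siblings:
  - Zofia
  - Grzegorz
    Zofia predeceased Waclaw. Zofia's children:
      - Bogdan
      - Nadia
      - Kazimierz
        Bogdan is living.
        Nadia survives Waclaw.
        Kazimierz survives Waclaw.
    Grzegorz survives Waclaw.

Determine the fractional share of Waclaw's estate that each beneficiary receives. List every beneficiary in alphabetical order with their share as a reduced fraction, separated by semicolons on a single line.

Neither parent survives and there are no descendants, so the estate passes to Waclaw's siblings and their issue per stirpes.
The estate is divided into 2 equal shares of 1/2 among Zofia, Grzegorz.
Zofia predeceased; the 1/2 allotted to Zofia's branch passes to Zofia's issue by representation.
The 1/2 is divided into 3 equal shares of 1/6 among Bogdan, Nadia, Kazimierz.
Bogdan is living and takes 1/6.
Nadia is living and takes 1/6.
Kazimierz is living and takes 1/6.
Grzegorz is living and takes 1/2.

Bogdan 1/6; Grzegorz 1/2; Kazimierz 1/6; Nadia 1/6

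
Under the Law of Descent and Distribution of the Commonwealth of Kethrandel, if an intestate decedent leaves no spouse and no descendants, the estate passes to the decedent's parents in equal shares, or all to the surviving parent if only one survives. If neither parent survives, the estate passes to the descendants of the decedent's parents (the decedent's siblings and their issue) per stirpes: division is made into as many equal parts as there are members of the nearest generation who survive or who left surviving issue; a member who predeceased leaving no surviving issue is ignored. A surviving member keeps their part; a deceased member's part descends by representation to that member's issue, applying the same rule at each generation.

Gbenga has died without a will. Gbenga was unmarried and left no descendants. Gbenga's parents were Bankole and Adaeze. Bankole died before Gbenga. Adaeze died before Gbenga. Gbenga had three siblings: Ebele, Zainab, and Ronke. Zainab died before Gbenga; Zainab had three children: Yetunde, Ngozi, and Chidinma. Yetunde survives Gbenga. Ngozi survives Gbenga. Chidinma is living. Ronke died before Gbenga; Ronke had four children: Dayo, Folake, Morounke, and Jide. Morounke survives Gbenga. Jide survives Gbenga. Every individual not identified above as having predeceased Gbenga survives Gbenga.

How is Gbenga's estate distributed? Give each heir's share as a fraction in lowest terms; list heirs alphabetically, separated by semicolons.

Chidinma 1/9; Dayo 1/12; Ebele 1/3; Folake 1/12; Jide 1/12; Morounke 1/12; Ngozi 1/9; Yetunde 1/9

Neither parent survives and there are no descendants, so the estate passes to Gbenga's siblings and their issue per stirpes.
The estate is divided into 3 equal shares of 1/3 among Ebele, Zainab, Ronke.
Ebele is living and takes 1/3.
Zainab predeceased; the 1/3 allotted to Zainab's branch passes to Zainab's issue by representation.
The 1/3 is divided into 3 equal shares of 1/9 among Yetunde, Ngozi, Chidinma.
Yetunde is living and takes 1/9.
Ngozi is living and takes 1/9.
Chidinma is living and takes 1/9.
Ronke predeceased; the 1/3 allotted to Ronke's branch passes to Ronke's issue by representation.
The 1/3 is divided into 4 equal shares of 1/12 among Dayo, Folake, Morounke, Jide.
Dayo is living and takes 1/12.
Folake is living and takes 1/12.
Morounke is living and takes 1/12.
Jide is living and takes 1/12.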